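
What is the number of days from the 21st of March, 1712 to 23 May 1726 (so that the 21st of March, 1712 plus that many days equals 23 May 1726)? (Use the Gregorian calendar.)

5176

Mar 21, 1712 → Mar 21, 1713: 365 days.
Mar 21, 1713 → Mar 21, 1714: 365 days.
Mar 21, 1714 → Mar 21, 1715: 365 days.
Mar 21, 1715 → Mar 21, 1716: 366 days (Feb 29, 1716 is in that span).
Mar 21, 1716 → Mar 21, 1717: 365 days.
Mar 21, 1717 → Mar 21, 1718: 365 days.
Mar 21, 1718 → Mar 21, 1719: 365 days.
Mar 21, 1719 → Mar 21, 1720: 366 days (Feb 29, 1720 is in that span).
Mar 21, 1720 → Mar 21, 1721: 365 days.
Mar 21, 1721 → Mar 21, 1722: 365 days.
Mar 21, 1722 → Mar 21, 1723: 365 days.
Mar 21, 1723 → Mar 21, 1724: 366 days (Feb 29, 1724 is in that span).
Mar 21, 1724 → Mar 21, 1725: 365 days.
Mar 21, 1725 → Mar 21, 1726: 365 days.
Mar 21, 1726 → Apr 21, 1726: 31 days (March has 31).
Apr 21, 1726 → May 21, 1726: 30 days (April has 30).
May 21, 1726 → May 23, 1726: 2 days.
Total: 5176 days.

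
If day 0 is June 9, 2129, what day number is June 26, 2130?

Jun 9, 2129 → Jul 9, 2129: 30 days (June has 30).
Jul 9, 2129 → Aug 9, 2129: 31 days (July has 31).
Aug 9, 2129 → Sep 9, 2129: 31 days (August has 31).
Sep 9, 2129 → Oct 9, 2129: 30 days (September has 30).
Oct 9, 2129 → Nov 9, 2129: 31 days (October has 31).
Nov 9, 2129 → Dec 9, 2129: 30 days (November has 30).
Dec 9, 2129 → Jan 9, 2130: 31 days (December has 31).
Jan 9, 2130 → Feb 9, 2130: 31 days (January has 31).
Feb 9, 2130 → Mar 9, 2130: 28 days (February has 28).
Mar 9, 2130 → Apr 9, 2130: 31 days (March has 31).
Apr 9, 2130 → May 9, 2130: 30 days (April has 30).
May 9, 2130 → Jun 9, 2130: 31 days (May has 31).
Jun 9, 2130 → Jun 26, 2130: 17 days.
Total: 382 days.

382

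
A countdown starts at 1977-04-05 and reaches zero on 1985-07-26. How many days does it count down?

Apr 5, 1977 → Apr 5, 1978: 365 days.
Apr 5, 1978 → Apr 5, 1979: 365 days.
Apr 5, 1979 → Apr 5, 1980: 366 days (Feb 29, 1980 is in that span).
Apr 5, 1980 → Apr 5, 1981: 365 days.
Apr 5, 1981 → Apr 5, 1982: 365 days.
Apr 5, 1982 → Apr 5, 1983: 365 days.
Apr 5, 1983 → Apr 5, 1984: 366 days (Feb 29, 1984 is in that span).
Apr 5, 1984 → Apr 5, 1985: 365 days.
Apr 5, 1985 → May 5, 1985: 30 days (April has 30).
May 5, 1985 → Jun 5, 1985: 31 days (May has 31).
Jun 5, 1985 → Jul 5, 1985: 30 days (June has 30).
Jul 5, 1985 → Jul 26, 1985: 21 days.
Total: 3034 days.

3034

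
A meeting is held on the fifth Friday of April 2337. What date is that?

April 1, 2337 is a Thursday.
The first Friday is therefore April 2 (1 days later).
The fifth Friday is 2 + 4×7 = April 30.

April 30, 2337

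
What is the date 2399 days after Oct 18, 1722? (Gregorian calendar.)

May 13, 1729

+365 (one year) → Oct 18, 1723 (2034 left).
+366 (one year; includes Feb 29, 1724) → Oct 18, 1724 (1668 left).
+365 (one year) → Oct 18, 1725 (1303 left).
+365 (one year) → Oct 18, 1726 (938 left).
+365 (one year) → Oct 18, 1727 (573 left).
+366 (one year; includes Feb 29, 1728) → Oct 18, 1728 (207 left).
Oct has 31 days: +14 → Nov 1, 1728 (193 left).
Nov has 30 days: +30 → Dec 1, 1728 (163 left).
Dec has 31 days: +31 → Jan 1, 1729 (132 left).
Jan has 31 days: +31 → Feb 1, 1729 (101 left).
Feb has 28 days: +28 → Mar 1, 1729 (73 left).
Mar has 31 days: +31 → Apr 1, 1729 (42 left).
Apr has 30 days: +30 → May 1, 1729 (12 left).
+12 → May 13, 1729.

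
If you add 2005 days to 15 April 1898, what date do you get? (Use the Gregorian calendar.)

+365 (one year) → Apr 15, 1899 (1640 left).
+365 (one year) → Apr 15, 1900 (1275 left).
+365 (one year) → Apr 15, 1901 (910 left).
+365 (one year) → Apr 15, 1902 (545 left).
+365 (one year) → Apr 15, 1903 (180 left).
Apr has 30 days: +16 → May 1, 1903 (164 left).
May has 31 days: +31 → Jun 1, 1903 (133 left).
Jun has 30 days: +30 → Jul 1, 1903 (103 left).
Jul has 31 days: +31 → Aug 1, 1903 (72 left).
Aug has 31 days: +31 → Sep 1, 1903 (41 left).
Sep has 30 days: +30 → Oct 1, 1903 (11 left).
+11 → Oct 12, 1903.

October 12, 1903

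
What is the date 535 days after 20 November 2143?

+366 (one year; includes Feb 29, 2144) → Nov 20, 2144 (169 left).
Nov has 30 days: +11 → Dec 1, 2144 (158 left).
Dec has 31 days: +31 → Jan 1, 2145 (127 left).
Jan has 31 days: +31 → Feb 1, 2145 (96 left).
Feb has 28 days: +28 → Mar 1, 2145 (68 left).
Mar has 31 days: +31 → Apr 1, 2145 (37 left).
Apr has 30 days: +30 → May 1, 2145 (7 left).
+7 → May 8, 2145.

May 8, 2145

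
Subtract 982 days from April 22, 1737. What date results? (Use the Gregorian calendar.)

August 14, 1734

−365 (one year) → Apr 22, 1736 (617 left).
−366 (one year; includes Feb 29, 1736) → Apr 22, 1735 (251 left).
−22 → Mar 31, 1735 (end of Mar, 31 days; 229 left).
−31 → Feb 28, 1735 (end of Feb, 28 days; 198 left).
−28 → Jan 31, 1735 (end of Jan, 31 days; 170 left).
−31 → Dec 31, 1734 (end of Dec, 31 days; 139 left).
−31 → Nov 30, 1734 (end of Nov, 30 days; 108 left).
−30 → Oct 31, 1734 (end of Oct, 31 days; 78 left).
−31 → Sep 30, 1734 (end of Sep, 30 days; 47 left).
−30 → Aug 31, 1734 (end of Aug, 31 days; 17 left).
−17 → Aug 14, 1734.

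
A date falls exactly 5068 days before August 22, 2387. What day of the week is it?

Aug 22, 2387 is a Saturday.
5068 mod 7 = 0, so 5068 days before a Saturday is Saturday − 0 = Saturday.

Saturday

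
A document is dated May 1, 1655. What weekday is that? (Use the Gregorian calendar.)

Doomsday rule: the anchor day for the 1600s is Tuesday. For year 55: 55÷12 = 4 r 7, and 7÷4 = 1, so 4+7+1 = 12.
Tuesday + 12 ≡ Sunday — that's 1655's doomsday.
In May the doomsday date is May 9.
May 1 is 8 days before May 9; 8 mod 7 = 1, so Sunday − 1 = Saturday.

Saturday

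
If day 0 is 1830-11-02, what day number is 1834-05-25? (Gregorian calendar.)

Nov 2, 1830 → Nov 2, 1831: 365 days.
Nov 2, 1831 → Nov 2, 1832: 366 days (Feb 29, 1832 is in that span).
Nov 2, 1832 → Nov 2, 1833: 365 days.
Nov 2, 1833 → Dec 2, 1833: 30 days (November has 30).
Dec 2, 1833 → Jan 2, 1834: 31 days (December has 31).
Jan 2, 1834 → Feb 2, 1834: 31 days (January has 31).
Feb 2, 1834 → Mar 2, 1834: 28 days (February has 28).
Mar 2, 1834 → Apr 2, 1834: 31 days (March has 31).
Apr 2, 1834 → May 2, 1834: 30 days (April has 30).
May 2, 1834 → May 25, 1834: 23 days.
Total: 1300 days.

1300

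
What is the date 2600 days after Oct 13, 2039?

November 25, 2046

+366 (one year; includes Feb 29, 2040) → Oct 13, 2040 (2234 left).
+365 (one year) → Oct 13, 2041 (1869 left).
+365 (one year) → Oct 13, 2042 (1504 left).
+365 (one year) → Oct 13, 2043 (1139 left).
+366 (one year; includes Feb 29, 2044) → Oct 13, 2044 (773 left).
+365 (one year) → Oct 13, 2045 (408 left).
+365 (one year) → Oct 13, 2046 (43 left).
Oct has 31 days: +19 → Nov 1, 2046 (24 left).
+24 → Nov 25, 2046.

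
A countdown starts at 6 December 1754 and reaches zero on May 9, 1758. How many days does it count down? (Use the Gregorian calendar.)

1250

Dec 6, 1754 → Dec 6, 1755: 365 days.
Dec 6, 1755 → Dec 6, 1756: 366 days (Feb 29, 1756 is in that span).
Dec 6, 1756 → Dec 6, 1757: 365 days.
Dec 6, 1757 → Jan 6, 1758: 31 days (December has 31).
Jan 6, 1758 → Feb 6, 1758: 31 days (January has 31).
Feb 6, 1758 → Mar 6, 1758: 28 days (February has 28).
Mar 6, 1758 → Apr 6, 1758: 31 days (March has 31).
Apr 6, 1758 → May 6, 1758: 30 days (April has 30).
May 6, 1758 → May 9, 1758: 3 days.
Total: 1250 days.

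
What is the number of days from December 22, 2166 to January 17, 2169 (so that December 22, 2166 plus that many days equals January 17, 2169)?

757

Dec 22, 2166 → Dec 22, 2167: 365 days.
Dec 22, 2167 → Jan 22, 2168: 31 days (December has 31).
Jan 22, 2168 → Feb 22, 2168: 31 days (January has 31).
Feb 22, 2168 → Mar 22, 2168: 29 days (February has 29).
Mar 22, 2168 → Apr 22, 2168: 31 days (March has 31).
Apr 22, 2168 → May 22, 2168: 30 days (April has 30).
May 22, 2168 → Jun 22, 2168: 31 days (May has 31).
Jun 22, 2168 → Jul 22, 2168: 30 days (June has 30).
Jul 22, 2168 → Aug 22, 2168: 31 days (July has 31).
Aug 22, 2168 → Sep 22, 2168: 31 days (August has 31).
Sep 22, 2168 → Oct 22, 2168: 30 days (September has 30).
Oct 22, 2168 → Nov 22, 2168: 31 days (October has 31).
Nov 22, 2168 → Dec 22, 2168: 30 days (November has 30).
Dec 22, 2168 → Jan 17, 2169: 26 days.
Total: 757 days.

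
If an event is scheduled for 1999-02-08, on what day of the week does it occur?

Monday

January 1, 1999 is a Friday.
Jan 1, 1999 → Feb 1, 1999: 31 days (January has 31).
Feb 1, 1999 → Feb 8, 1999: 7 days.
Total: 38 days.
38 mod 7 = 3, so Friday + 3 = Monday.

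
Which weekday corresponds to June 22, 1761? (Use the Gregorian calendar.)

Doomsday rule: the anchor day for the 1700s is Sunday. For year 61: 61÷12 = 5 r 1, and 1÷4 = 0, so 5+1+0 = 6.
Sunday + 6 ≡ Saturday — that's 1761's doomsday.
In June the doomsday date is Jun 6.
Jun 22 is 16 days after Jun 6; 16 mod 7 = 2, so Saturday + 2 = Monday.

Monday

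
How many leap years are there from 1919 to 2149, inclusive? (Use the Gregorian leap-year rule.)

57

Multiples of 4 in [1919,2149]: 58.
Of those, multiples of 100: 2 (not leap unless ÷400).
Multiples of 400: 1.
Leap years = 58 − 2 + 1 = 57.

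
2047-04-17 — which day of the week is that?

Wednesday

January 1, 2047 is a Tuesday.
Jan 1, 2047 → Feb 1, 2047: 31 days (January has 31).
Feb 1, 2047 → Mar 1, 2047: 28 days (February has 28).
Mar 1, 2047 → Apr 1, 2047: 31 days (March has 31).
Apr 1, 2047 → Apr 17, 2047: 16 days.
Total: 106 days.
106 mod 7 = 1, so Tuesday + 1 = Wednesday.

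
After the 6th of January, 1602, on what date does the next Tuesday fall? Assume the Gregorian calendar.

January 8, 1602

Jan 6, 1602 is a Sunday.
From Sunday to the next Tuesday is 2 days.
Jan 6, 1602 + 2 = Jan 8, 1602.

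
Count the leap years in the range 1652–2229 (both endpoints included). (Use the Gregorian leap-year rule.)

Multiples of 4 in [1652,2229]: 145.
Of those, multiples of 100: 6 (not leap unless ÷400).
Multiples of 400: 1.
Leap years = 145 − 6 + 1 = 140.

140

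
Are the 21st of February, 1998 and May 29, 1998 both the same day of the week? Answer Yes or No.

From Feb 21, 1998 to May 29, 1998 is 97 days.
97 mod 7 = 6, so they are different weekdays.
(Feb 21, 1998 is a Saturday; May 29, 1998 is a Friday.)

No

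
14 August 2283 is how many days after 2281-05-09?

May 9, 2281 → May 9, 2282: 365 days.
May 9, 2282 → May 9, 2283: 365 days.
May 9, 2283 → Jun 9, 2283: 31 days (May has 31).
Jun 9, 2283 → Jul 9, 2283: 30 days (June has 30).
Jul 9, 2283 → Aug 9, 2283: 31 days (July has 31).
Aug 9, 2283 → Aug 14, 2283: 5 days.
Total: 827 days.

827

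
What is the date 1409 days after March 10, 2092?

+365 (one year) → Mar 10, 2093 (1044 left).
+365 (one year) → Mar 10, 2094 (679 left).
+365 (one year) → Mar 10, 2095 (314 left).
Mar has 31 days: +22 → Apr 1, 2095 (292 left).
Apr has 30 days: +30 → May 1, 2095 (262 left).
May has 31 days: +31 → Jun 1, 2095 (231 left).
Jun has 30 days: +30 → Jul 1, 2095 (201 left).
Jul has 31 days: +31 → Aug 1, 2095 (170 left).
Aug has 31 days: +31 → Sep 1, 2095 (139 left).
Sep has 30 days: +30 → Oct 1, 2095 (109 left).
Oct has 31 days: +31 → Nov 1, 2095 (78 left).
Nov has 30 days: +30 → Dec 1, 2095 (48 left).
Dec has 31 days: +31 → Jan 1, 2096 (17 left).
+17 → Jan 18, 2096.

January 18, 2096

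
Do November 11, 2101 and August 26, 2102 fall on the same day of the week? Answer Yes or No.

No

From Nov 11, 2101 to Aug 26, 2102 is 288 days.
288 mod 7 = 1, so they are different weekdays.
(Nov 11, 2101 is a Friday; Aug 26, 2102 is a Saturday.)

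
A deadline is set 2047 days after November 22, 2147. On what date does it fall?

+366 (one year; includes Feb 29, 2148) → Nov 22, 2148 (1681 left).
+365 (one year) → Nov 22, 2149 (1316 left).
+365 (one year) → Nov 22, 2150 (951 left).
+365 (one year) → Nov 22, 2151 (586 left).
+366 (one year; includes Feb 29, 2152) → Nov 22, 2152 (220 left).
Nov has 30 days: +9 → Dec 1, 2152 (211 left).
Dec has 31 days: +31 → Jan 1, 2153 (180 left).
Jan has 31 days: +31 → Feb 1, 2153 (149 left).
Feb has 28 days: +28 → Mar 1, 2153 (121 left).
Mar has 31 days: +31 → Apr 1, 2153 (90 left).
Apr has 30 days: +30 → May 1, 2153 (60 left).
May has 31 days: +31 → Jun 1, 2153 (29 left).
+29 → Jun 30, 2153.

June 30, 2153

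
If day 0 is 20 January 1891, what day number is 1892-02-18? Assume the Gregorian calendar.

394

Jan 20, 1891 → Feb 20, 1891: 31 days (January has 31).
Feb 20, 1891 → Mar 20, 1891: 28 days (February has 28).
Mar 20, 1891 → Apr 20, 1891: 31 days (March has 31).
Apr 20, 1891 → May 20, 1891: 30 days (April has 30).
May 20, 1891 → Jun 20, 1891: 31 days (May has 31).
Jun 20, 1891 → Jul 20, 1891: 30 days (June has 30).
Jul 20, 1891 → Aug 20, 1891: 31 days (July has 31).
Aug 20, 1891 → Sep 20, 1891: 31 days (August has 31).
Sep 20, 1891 → Oct 20, 1891: 30 days (September has 30).
Oct 20, 1891 → Nov 20, 1891: 31 days (October has 31).
Nov 20, 1891 → Dec 20, 1891: 30 days (November has 30).
Dec 20, 1891 → Jan 20, 1892: 31 days (December has 31).
Jan 20, 1892 → Feb 18, 1892: 29 days.
Total: 394 days.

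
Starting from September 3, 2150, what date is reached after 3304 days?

+365 (one year) → Sep 3, 2151 (2939 left).
+366 (one year; includes Feb 29, 2152) → Sep 3, 2152 (2573 left).
+365 (one year) → Sep 3, 2153 (2208 left).
+365 (one year) → Sep 3, 2154 (1843 left).
+365 (one year) → Sep 3, 2155 (1478 left).
+366 (one year; includes Feb 29, 2156) → Sep 3, 2156 (1112 left).
+365 (one year) → Sep 3, 2157 (747 left).
+365 (one year) → Sep 3, 2158 (382 left).
Sep has 30 days: +28 → Oct 1, 2158 (354 left).
Oct has 31 days: +31 → Nov 1, 2158 (323 left).
Nov has 30 days: +30 → Dec 1, 2158 (293 left).
Dec has 31 days: +31 → Jan 1, 2159 (262 left).
Jan has 31 days: +31 → Feb 1, 2159 (231 left).
Feb has 28 days: +28 → Mar 1, 2159 (203 left).
Mar has 31 days: +31 → Apr 1, 2159 (172 left).
Apr has 30 days: +30 → May 1, 2159 (142 left).
May has 31 days: +31 → Jun 1, 2159 (111 left).
Jun has 30 days: +30 → Jul 1, 2159 (81 left).
Jul has 31 days: +31 → Aug 1, 2159 (50 left).
Aug has 31 days: +31 → Sep 1, 2159 (19 left).
+19 → Sep 20, 2159.

September 20, 2159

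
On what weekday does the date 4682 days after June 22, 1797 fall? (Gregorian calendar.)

Wednesday

First find the weekday of Jun 22, 1797. Doomsday rule: the anchor day for the 1700s is Sunday. For year 97: 97÷12 = 8 r 1, and 1÷4 = 0, so 8+1+0 = 9.
Sunday + 9 ≡ Tuesday — that's 1797's doomsday.
In June the doomsday date is Jun 6.
Jun 22 is 16 days after Jun 6; 16 mod 7 = 2, so Tuesday + 2 = Thursday.
4682 mod 7 = 6, so 4682 days after a Thursday is Thursday + 6 = Wednesday.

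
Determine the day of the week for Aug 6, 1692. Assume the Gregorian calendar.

Doomsday rule: the anchor day for the 1600s is Tuesday. For year 92: 92÷12 = 7 r 8, and 8÷4 = 2, so 7+8+2 = 17.
Tuesday + 17 ≡ Friday — that's 1692's doomsday.
In August the doomsday date is Aug 8.
Aug 6 is 2 days before Aug 8; 2 mod 7 = 2, so Friday − 2 = Wednesday.

Wednesday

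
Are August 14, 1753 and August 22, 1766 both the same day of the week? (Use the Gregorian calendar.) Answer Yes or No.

From Aug 14, 1753 to Aug 22, 1766 is 4756 days.
4756 mod 7 = 3, so they are different weekdays.
(Aug 14, 1753 is a Tuesday; Aug 22, 1766 is a Friday.)

No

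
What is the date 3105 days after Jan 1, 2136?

July 2, 2144

+366 (one year; includes Feb 29, 2136) → Jan 1, 2137 (2739 left).
+365 (one year) → Jan 1, 2138 (2374 left).
+365 (one year) → Jan 1, 2139 (2009 left).
+365 (one year) → Jan 1, 2140 (1644 left).
+366 (one year; includes Feb 29, 2140) → Jan 1, 2141 (1278 left).
+365 (one year) → Jan 1, 2142 (913 left).
+365 (one year) → Jan 1, 2143 (548 left).
+365 (one year) → Jan 1, 2144 (183 left).
Jan has 31 days: +31 → Feb 1, 2144 (152 left).
Feb has 29 days: +29 → Mar 1, 2144 (123 left).
Mar has 31 days: +31 → Apr 1, 2144 (92 left).
Apr has 30 days: +30 → May 1, 2144 (62 left).
May has 31 days: +31 → Jun 1, 2144 (31 left).
Jun has 30 days: +30 → Jul 1, 2144 (1 left).
+1 → Jul 2, 2144.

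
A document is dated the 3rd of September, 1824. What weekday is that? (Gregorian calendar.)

Friday

Doomsday rule: the anchor day for the 1800s is Friday. For year 24: 24÷12 = 2 r 0, and 0÷4 = 0, so 2+0+0 = 2.
Friday + 2 ≡ Sunday — that's 1824's doomsday.
In September the doomsday date is Sep 5.
Sep 3 is 2 days before Sep 5; 2 mod 7 = 2, so Sunday − 2 = Friday.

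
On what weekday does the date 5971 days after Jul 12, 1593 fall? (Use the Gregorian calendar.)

Jul 12, 1593 is a Monday.
5971 mod 7 = 0, so 5971 days after a Monday is Monday + 0 = Monday.

Monday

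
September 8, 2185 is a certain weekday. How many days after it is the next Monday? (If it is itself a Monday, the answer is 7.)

4

Sep 8, 2185 is a Thursday.
From Thursday to the next Monday is 4 days.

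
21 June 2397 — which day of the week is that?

Doomsday rule: the anchor day for the 2300s is Wednesday. For year 97: 97÷12 = 8 r 1, and 1÷4 = 0, so 8+1+0 = 9.
Wednesday + 9 ≡ Friday — that's 2397's doomsday.
In June the doomsday date is Jun 6.
Jun 21 is 15 days after Jun 6; 15 mod 7 = 1, so Friday + 1 = Saturday.

Saturday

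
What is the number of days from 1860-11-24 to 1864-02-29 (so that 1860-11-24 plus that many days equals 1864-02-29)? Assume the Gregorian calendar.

1192

Nov 24, 1860 → Nov 24, 1861: 365 days.
Nov 24, 1861 → Nov 24, 1862: 365 days.
Nov 24, 1862 → Nov 24, 1863: 365 days.
Nov 24, 1863 → Dec 24, 1863: 30 days (November has 30).
Dec 24, 1863 → Jan 24, 1864: 31 days (December has 31).
Jan 24, 1864 → Feb 24, 1864: 31 days (January has 31).
Feb 24, 1864 → Feb 29, 1864: 5 days.
Total: 1192 days.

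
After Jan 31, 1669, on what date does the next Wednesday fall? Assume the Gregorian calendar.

February 6, 1669

Jan 31, 1669 is a Thursday.
From Thursday to the next Wednesday is 6 days.
Jan 31, 1669 + 6 = Feb 6, 1669.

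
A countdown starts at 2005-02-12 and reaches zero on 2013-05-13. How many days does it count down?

Feb 12, 2005 → Feb 12, 2006: 365 days.
Feb 12, 2006 → Feb 12, 2007: 365 days.
Feb 12, 2007 → Feb 12, 2008: 365 days.
Feb 12, 2008 → Feb 12, 2009: 366 days (Feb 29, 2008 is in that span).
Feb 12, 2009 → Feb 12, 2010: 365 days.
Feb 12, 2010 → Feb 12, 2011: 365 days.
Feb 12, 2011 → Feb 12, 2012: 365 days.
Feb 12, 2012 → Feb 12, 2013: 366 days (Feb 29, 2012 is in that span).
Feb 12, 2013 → Mar 12, 2013: 28 days (February has 28).
Mar 12, 2013 → Apr 12, 2013: 31 days (March has 31).
Apr 12, 2013 → May 12, 2013: 30 days (April has 30).
May 12, 2013 → May 13, 2013: 1 days.
Total: 3012 days.

3012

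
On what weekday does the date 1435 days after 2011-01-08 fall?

Saturday

Jan 8, 2011 is a Saturday.
1435 mod 7 = 0, so 1435 days after a Saturday is Saturday + 0 = Saturday.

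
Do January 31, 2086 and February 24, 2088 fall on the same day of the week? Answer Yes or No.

No

From Jan 31, 2086 to Feb 24, 2088 is 754 days.
754 mod 7 = 5, so they are different weekdays.
(Jan 31, 2086 is a Thursday; Feb 24, 2088 is a Tuesday.)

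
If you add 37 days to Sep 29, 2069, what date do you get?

November 5, 2069

Sep has 30 days: +2 → Oct 1, 2069 (35 left).
Oct has 31 days: +31 → Nov 1, 2069 (4 left).
+4 → Nov 5, 2069.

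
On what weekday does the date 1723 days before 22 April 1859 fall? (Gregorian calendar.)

Thursday

First find the weekday of Apr 22, 1859. Doomsday rule: the anchor day for the 1800s is Friday. For year 59: 59÷12 = 4 r 11, and 11÷4 = 2, so 4+11+2 = 17.
Friday + 17 ≡ Monday — that's 1859's doomsday.
In April the doomsday date is Apr 4.
Apr 22 is 18 days after Apr 4; 18 mod 7 = 4, so Monday + 4 = Friday.
1723 mod 7 = 1, so 1723 days before a Friday is Friday − 1 = Thursday.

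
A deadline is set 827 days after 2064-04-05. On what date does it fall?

+365 (one year) → Apr 5, 2065 (462 left).
+365 (one year) → Apr 5, 2066 (97 left).
Apr has 30 days: +26 → May 1, 2066 (71 left).
May has 31 days: +31 → Jun 1, 2066 (40 left).
Jun has 30 days: +30 → Jul 1, 2066 (10 left).
+10 → Jul 11, 2066.

July 11, 2066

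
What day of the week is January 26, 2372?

Wednesday

Doomsday rule: the anchor day for the 2300s is Wednesday. For year 72: 72÷12 = 6 r 0, and 0÷4 = 0, so 6+0+0 = 6.
Wednesday + 6 ≡ Tuesday — that's 2372's doomsday.
In January the doomsday date is Jan 4 (2372 is a leap year (divisible by 4)).
Jan 26 is 22 days after Jan 4; 22 mod 7 = 1, so Tuesday + 1 = Wednesday.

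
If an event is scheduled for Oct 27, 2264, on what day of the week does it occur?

Doomsday rule: the anchor day for the 2200s is Friday. For year 64: 64÷12 = 5 r 4, and 4÷4 = 1, so 5+4+1 = 10.
Friday + 10 ≡ Monday — that's 2264's doomsday.
In October the doomsday date is Oct 10.
Oct 27 is 17 days after Oct 10; 17 mod 7 = 3, so Monday + 3 = Thursday.

Thursday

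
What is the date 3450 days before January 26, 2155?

August 16, 2145

−365 (one year) → Jan 26, 2154 (3085 left).
−365 (one year) → Jan 26, 2153 (2720 left).
−366 (one year; includes Feb 29, 2152) → Jan 26, 2152 (2354 left).
−365 (one year) → Jan 26, 2151 (1989 left).
−365 (one year) → Jan 26, 2150 (1624 left).
−365 (one year) → Jan 26, 2149 (1259 left).
−366 (one year; includes Feb 29, 2148) → Jan 26, 2148 (893 left).
−365 (one year) → Jan 26, 2147 (528 left).
−365 (one year) → Jan 26, 2146 (163 left).
−26 → Dec 31, 2145 (end of Dec, 31 days; 137 left).
−31 → Nov 30, 2145 (end of Nov, 30 days; 106 left).
−30 → Oct 31, 2145 (end of Oct, 31 days; 76 left).
−31 → Sep 30, 2145 (end of Sep, 30 days; 45 left).
−30 → Aug 31, 2145 (end of Aug, 31 days; 15 left).
−15 → Aug 16, 2145.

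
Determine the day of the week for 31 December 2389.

Sunday

Doomsday rule: the anchor day for the 2300s is Wednesday. For year 89: 89÷12 = 7 r 5, and 5÷4 = 1, so 7+5+1 = 13.
Wednesday + 13 ≡ Tuesday — that's 2389's doomsday.
In December the doomsday date is Dec 12.
Dec 31 is 19 days after Dec 12; 19 mod 7 = 5, so Tuesday + 5 = Sunday.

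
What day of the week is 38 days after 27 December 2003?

Tuesday

First find the weekday of Dec 27, 2003. Doomsday rule: the anchor day for the 2000s is Tuesday. For year 03: 3÷12 = 0 r 3, and 3÷4 = 0, so 0+3+0 = 3.
Tuesday + 3 ≡ Friday — that's 2003's doomsday.
In December the doomsday date is Dec 12.
Dec 27 is 15 days after Dec 12; 15 mod 7 = 1, so Friday + 1 = Saturday.
38 mod 7 = 3, so 38 days after a Saturday is Saturday + 3 = Tuesday.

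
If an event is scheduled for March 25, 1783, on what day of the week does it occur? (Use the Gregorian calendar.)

Doomsday rule: the anchor day for the 1700s is Sunday. For year 83: 83÷12 = 6 r 11, and 11÷4 = 2, so 6+11+2 = 19.
Sunday + 19 ≡ Friday — that's 1783's doomsday.
In March the doomsday date is Mar 14.
Mar 25 is 11 days after Mar 14; 11 mod 7 = 4, so Friday + 4 = Tuesday.

Tuesday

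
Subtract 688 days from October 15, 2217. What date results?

November 27, 2215

−365 (one year) → Oct 15, 2216 (323 left).
−15 → Sep 30, 2216 (end of Sep, 30 days; 308 left).
−30 → Aug 31, 2216 (end of Aug, 31 days; 278 left).
−31 → Jul 31, 2216 (end of Jul, 31 days; 247 left).
−31 → Jun 30, 2216 (end of Jun, 30 days; 216 left).
−30 → May 31, 2216 (end of May, 31 days; 186 left).
−31 → Apr 30, 2216 (end of Apr, 30 days; 155 left).
−30 → Mar 31, 2216 (end of Mar, 31 days; 125 left).
−31 → Feb 29, 2216 (end of Feb, 29 days; 94 left).
−29 → Jan 31, 2216 (end of Jan, 31 days; 65 left).
−31 → Dec 31, 2215 (end of Dec, 31 days; 34 left).
−31 → Nov 30, 2215 (end of Nov, 30 days; 3 left).
−3 → Nov 27, 2215.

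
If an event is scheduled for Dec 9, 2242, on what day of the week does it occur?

Doomsday rule: the anchor day for the 2200s is Friday. For year 42: 42÷12 = 3 r 6, and 6÷4 = 1, so 3+6+1 = 10.
Friday + 10 ≡ Monday — that's 2242's doomsday.
In December the doomsday date is Dec 12.
Dec 9 is 3 days before Dec 12; 3 mod 7 = 3, so Monday − 3 = Friday.

Friday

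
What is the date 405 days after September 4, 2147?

+366 (one year; includes Feb 29, 2148) → Sep 4, 2148 (39 left).
Sep has 30 days: +27 → Oct 1, 2148 (12 left).
+12 → Oct 13, 2148.

October 13, 2148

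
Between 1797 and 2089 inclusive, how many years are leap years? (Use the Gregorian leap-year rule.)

Multiples of 4 in [1797,2089]: 73.
Of those, multiples of 100: 3 (not leap unless ÷400).
Multiples of 400: 1.
Leap years = 73 − 3 + 1 = 71.

71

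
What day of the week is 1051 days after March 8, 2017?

Thursday

First find the weekday of Mar 8, 2017. Doomsday rule: the anchor day for the 2000s is Tuesday. For year 17: 17÷12 = 1 r 5, and 5÷4 = 1, so 1+5+1 = 7.
Tuesday + 7 ≡ Tuesday — that's 2017's doomsday.
In March the doomsday date is Mar 14.
Mar 8 is 6 days before Mar 14; 6 mod 7 = 6, so Tuesday − 6 = Wednesday.
1051 mod 7 = 1, so 1051 days after a Wednesday is Wednesday + 1 = Thursday.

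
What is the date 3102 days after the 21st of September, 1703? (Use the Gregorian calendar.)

March 19, 1712

+366 (one year; includes Feb 29, 1704) → Sep 21, 1704 (2736 left).
+365 (one year) → Sep 21, 1705 (2371 left).
+365 (one year) → Sep 21, 1706 (2006 left).
+365 (one year) → Sep 21, 1707 (1641 left).
+366 (one year; includes Feb 29, 1708) → Sep 21, 1708 (1275 left).
+365 (one year) → Sep 21, 1709 (910 left).
+365 (one year) → Sep 21, 1710 (545 left).
+365 (one year) → Sep 21, 1711 (180 left).
Sep has 30 days: +10 → Oct 1, 1711 (170 left).
Oct has 31 days: +31 → Nov 1, 1711 (139 left).
Nov has 30 days: +30 → Dec 1, 1711 (109 left).
Dec has 31 days: +31 → Jan 1, 1712 (78 left).
Jan has 31 days: +31 → Feb 1, 1712 (47 left).
Feb has 29 days: +29 → Mar 1, 1712 (18 left).
+18 → Mar 19, 1712.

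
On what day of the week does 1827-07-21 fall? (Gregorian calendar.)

Doomsday rule: the anchor day for the 1800s is Friday. For year 27: 27÷12 = 2 r 3, and 3÷4 = 0, so 2+3+0 = 5.
Friday + 5 ≡ Wednesday — that's 1827's doomsday.
In July the doomsday date is Jul 11.
Jul 21 is 10 days after Jul 11; 10 mod 7 = 3, so Wednesday + 3 = Saturday.

Saturday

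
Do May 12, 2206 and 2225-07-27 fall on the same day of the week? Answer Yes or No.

No

From May 12, 2206 to Jul 27, 2225 is 7016 days.
7016 mod 7 = 2, so they are different weekdays.
(May 12, 2206 is a Monday; Jul 27, 2225 is a Wednesday.)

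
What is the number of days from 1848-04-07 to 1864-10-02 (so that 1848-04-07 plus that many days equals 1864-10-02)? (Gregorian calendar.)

Apr 7, 1848 → Apr 7, 1849: 365 days.
Apr 7, 1849 → Apr 7, 1850: 365 days.
Apr 7, 1850 → Apr 7, 1851: 365 days.
Apr 7, 1851 → Apr 7, 1852: 366 days (Feb 29, 1852 is in that span).
Apr 7, 1852 → Apr 7, 1853: 365 days.
Apr 7, 1853 → Apr 7, 1854: 365 days.
Apr 7, 1854 → Apr 7, 1855: 365 days.
Apr 7, 1855 → Apr 7, 1856: 366 days (Feb 29, 1856 is in that span).
Apr 7, 1856 → Apr 7, 1857: 365 days.
Apr 7, 1857 → Apr 7, 1858: 365 days.
Apr 7, 1858 → Apr 7, 1859: 365 days.
Apr 7, 1859 → Apr 7, 1860: 366 days (Feb 29, 1860 is in that span).
Apr 7, 1860 → Apr 7, 1861: 365 days.
Apr 7, 1861 → Apr 7, 1862: 365 days.
Apr 7, 1862 → Apr 7, 1863: 365 days.
Apr 7, 1863 → Apr 7, 1864: 366 days (Feb 29, 1864 is in that span).
Apr 7, 1864 → May 7, 1864: 30 days (April has 30).
May 7, 1864 → Jun 7, 1864: 31 days (May has 31).
Jun 7, 1864 → Jul 7, 1864: 30 days (June has 30).
Jul 7, 1864 → Aug 7, 1864: 31 days (July has 31).
Aug 7, 1864 → Sep 7, 1864: 31 days (August has 31).
Sep 7, 1864 → Oct 2, 1864: 25 days.
Total: 6022 days.

6022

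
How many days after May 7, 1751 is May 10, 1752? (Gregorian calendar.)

369

May 7, 1751 → Jun 7, 1751: 31 days (May has 31).
Jun 7, 1751 → Jul 7, 1751: 30 days (June has 30).
Jul 7, 1751 → Aug 7, 1751: 31 days (July has 31).
Aug 7, 1751 → Sep 7, 1751: 31 days (August has 31).
Sep 7, 1751 → Oct 7, 1751: 30 days (September has 30).
Oct 7, 1751 → Nov 7, 1751: 31 days (October has 31).
Nov 7, 1751 → Dec 7, 1751: 30 days (November has 30).
Dec 7, 1751 → Jan 7, 1752: 31 days (December has 31).
Jan 7, 1752 → Feb 7, 1752: 31 days (January has 31).
Feb 7, 1752 → Mar 7, 1752: 29 days (February has 29).
Mar 7, 1752 → Apr 7, 1752: 31 days (March has 31).
Apr 7, 1752 → May 7, 1752: 30 days (April has 30).
May 7, 1752 → May 10, 1752: 3 days.
Total: 369 days.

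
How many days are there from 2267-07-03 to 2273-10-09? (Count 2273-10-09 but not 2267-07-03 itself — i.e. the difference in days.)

2290

Jul 3, 2267 → Jul 3, 2268: 366 days (Feb 29, 2268 is in that span).
Jul 3, 2268 → Jul 3, 2269: 365 days.
Jul 3, 2269 → Jul 3, 2270: 365 days.
Jul 3, 2270 → Jul 3, 2271: 365 days.
Jul 3, 2271 → Jul 3, 2272: 366 days (Feb 29, 2272 is in that span).
Jul 3, 2272 → Jul 3, 2273: 365 days.
Jul 3, 2273 → Aug 3, 2273: 31 days (July has 31).
Aug 3, 2273 → Sep 3, 2273: 31 days (August has 31).
Sep 3, 2273 → Oct 3, 2273: 30 days (September has 30).
Oct 3, 2273 → Oct 9, 2273: 6 days.
Total: 2290 days.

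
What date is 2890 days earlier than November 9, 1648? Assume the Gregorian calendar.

December 11, 1640

−366 (one year; includes Feb 29, 1648) → Nov 9, 1647 (2524 left).
−365 (one year) → Nov 9, 1646 (2159 left).
−365 (one year) → Nov 9, 1645 (1794 left).
−365 (one year) → Nov 9, 1644 (1429 left).
−366 (one year; includes Feb 29, 1644) → Nov 9, 1643 (1063 left).
−365 (one year) → Nov 9, 1642 (698 left).
−365 (one year) → Nov 9, 1641 (333 left).
−9 → Oct 31, 1641 (end of Oct, 31 days; 324 left).
−31 → Sep 30, 1641 (end of Sep, 30 days; 293 left).
−30 → Aug 31, 1641 (end of Aug, 31 days; 263 left).
−31 → Jul 31, 1641 (end of Jul, 31 days; 232 left).
−31 → Jun 30, 1641 (end of Jun, 30 days; 201 left).
−30 → May 31, 1641 (end of May, 31 days; 171 left).
−31 → Apr 30, 1641 (end of Apr, 30 days; 140 left).
−30 → Mar 31, 1641 (end of Mar, 31 days; 110 left).
−31 → Feb 28, 1641 (end of Feb, 28 days; 79 left).
−28 → Jan 31, 1641 (end of Jan, 31 days; 51 left).
−31 → Dec 31, 1640 (end of Dec, 31 days; 20 left).
−20 → Dec 11, 1640.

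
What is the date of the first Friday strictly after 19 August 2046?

Aug 19, 2046 is a Sunday.
From Sunday to the next Friday is 5 days.
Aug 19, 2046 + 5 = Aug 24, 2046.

August 24, 2046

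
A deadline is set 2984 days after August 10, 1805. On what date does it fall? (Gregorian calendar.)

October 11, 1813

+365 (one year) → Aug 10, 1806 (2619 left).
+365 (one year) → Aug 10, 1807 (2254 left).
+366 (one year; includes Feb 29, 1808) → Aug 10, 1808 (1888 left).
+365 (one year) → Aug 10, 1809 (1523 left).
+365 (one year) → Aug 10, 1810 (1158 left).
+365 (one year) → Aug 10, 1811 (793 left).
+366 (one year; includes Feb 29, 1812) → Aug 10, 1812 (427 left).
+365 (one year) → Aug 10, 1813 (62 left).
Aug has 31 days: +22 → Sep 1, 1813 (40 left).
Sep has 30 days: +30 → Oct 1, 1813 (10 left).
+10 → Oct 11, 1813.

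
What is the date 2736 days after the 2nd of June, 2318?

+365 (one year) → Jun 2, 2319 (2371 left).
+366 (one year; includes Feb 29, 2320) → Jun 2, 2320 (2005 left).
+365 (one year) → Jun 2, 2321 (1640 left).
+365 (one year) → Jun 2, 2322 (1275 left).
+365 (one year) → Jun 2, 2323 (910 left).
+366 (one year; includes Feb 29, 2324) → Jun 2, 2324 (544 left).
+365 (one year) → Jun 2, 2325 (179 left).
Jun has 30 days: +29 → Jul 1, 2325 (150 left).
Jul has 31 days: +31 → Aug 1, 2325 (119 left).
Aug has 31 days: +31 → Sep 1, 2325 (88 left).
Sep has 30 days: +30 → Oct 1, 2325 (58 left).
Oct has 31 days: +31 → Nov 1, 2325 (27 left).
+27 → Nov 28, 2325.

November 28, 2325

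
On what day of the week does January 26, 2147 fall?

Thursday

Doomsday rule: the anchor day for the 2100s is Sunday. For year 47: 47÷12 = 3 r 11, and 11÷4 = 2, so 3+11+2 = 16.
Sunday + 16 ≡ Tuesday — that's 2147's doomsday.
In January the doomsday date is Jan 3 (2147 is not a leap year).
Jan 26 is 23 days after Jan 3; 23 mod 7 = 2, so Tuesday + 2 = Thursday.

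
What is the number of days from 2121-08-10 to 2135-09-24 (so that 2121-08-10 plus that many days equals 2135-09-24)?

Aug 10, 2121 → Aug 10, 2122: 365 days.
Aug 10, 2122 → Aug 10, 2123: 365 days.
Aug 10, 2123 → Aug 10, 2124: 366 days (Feb 29, 2124 is in that span).
Aug 10, 2124 → Aug 10, 2125: 365 days.
Aug 10, 2125 → Aug 10, 2126: 365 days.
Aug 10, 2126 → Aug 10, 2127: 365 days.
Aug 10, 2127 → Aug 10, 2128: 366 days (Feb 29, 2128 is in that span).
Aug 10, 2128 → Aug 10, 2129: 365 days.
Aug 10, 2129 → Aug 10, 2130: 365 days.
Aug 10, 2130 → Aug 10, 2131: 365 days.
Aug 10, 2131 → Aug 10, 2132: 366 days (Feb 29, 2132 is in that span).
Aug 10, 2132 → Aug 10, 2133: 365 days.
Aug 10, 2133 → Aug 10, 2134: 365 days.
Aug 10, 2134 → Aug 10, 2135: 365 days.
Aug 10, 2135 → Sep 10, 2135: 31 days (August has 31).
Sep 10, 2135 → Sep 24, 2135: 14 days.
Total: 5158 days.

5158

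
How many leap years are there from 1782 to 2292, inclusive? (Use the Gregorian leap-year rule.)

124

Multiples of 4 in [1782,2292]: 128.
Of those, multiples of 100: 5 (not leap unless ÷400).
Multiples of 400: 1.
Leap years = 128 − 5 + 1 = 124.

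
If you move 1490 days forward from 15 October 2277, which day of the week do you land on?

First find the weekday of Oct 15, 2277. Doomsday rule: the anchor day for the 2200s is Friday. For year 77: 77÷12 = 6 r 5, and 5÷4 = 1, so 6+5+1 = 12.
Friday + 12 ≡ Wednesday — that's 2277's doomsday.
In October the doomsday date is Oct 10.
Oct 15 is 5 days after Oct 10; 5 mod 7 = 5, so Wednesday + 5 = Monday.
1490 mod 7 = 6, so 1490 days after a Monday is Monday + 6 = Sunday.

Sunday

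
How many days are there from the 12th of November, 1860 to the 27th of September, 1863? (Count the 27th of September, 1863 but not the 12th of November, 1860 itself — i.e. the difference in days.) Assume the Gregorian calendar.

1049

Nov 12, 1860 → Nov 12, 1861: 365 days.
Nov 12, 1861 → Nov 12, 1862: 365 days.
Nov 12, 1862 → Dec 12, 1862: 30 days (November has 30).
Dec 12, 1862 → Jan 12, 1863: 31 days (December has 31).
Jan 12, 1863 → Feb 12, 1863: 31 days (January has 31).
Feb 12, 1863 → Mar 12, 1863: 28 days (February has 28).
Mar 12, 1863 → Apr 12, 1863: 31 days (March has 31).
Apr 12, 1863 → May 12, 1863: 30 days (April has 30).
May 12, 1863 → Jun 12, 1863: 31 days (May has 31).
Jun 12, 1863 → Jul 12, 1863: 30 days (June has 30).
Jul 12, 1863 → Aug 12, 1863: 31 days (July has 31).
Aug 12, 1863 → Sep 12, 1863: 31 days (August has 31).
Sep 12, 1863 → Sep 27, 1863: 15 days.
Total: 1049 days.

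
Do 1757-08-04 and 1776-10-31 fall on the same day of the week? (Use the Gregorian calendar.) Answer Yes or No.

Yes

From Aug 4, 1757 to Oct 31, 1776 is 7028 days.
7028 mod 7 = 0, so they are the same weekday.
(Aug 4, 1757 is a Thursday; Oct 31, 1776 is a Thursday.)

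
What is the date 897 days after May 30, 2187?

+366 (one year; includes Feb 29, 2188) → May 30, 2188 (531 left).
+365 (one year) → May 30, 2189 (166 left).
May has 31 days: +2 → Jun 1, 2189 (164 left).
Jun has 30 days: +30 → Jul 1, 2189 (134 left).
Jul has 31 days: +31 → Aug 1, 2189 (103 left).
Aug has 31 days: +31 → Sep 1, 2189 (72 left).
Sep has 30 days: +30 → Oct 1, 2189 (42 left).
Oct has 31 days: +31 → Nov 1, 2189 (11 left).
+11 → Nov 12, 2189.

November 12, 2189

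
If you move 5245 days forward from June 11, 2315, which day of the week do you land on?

Jun 11, 2315 is a Friday.
5245 mod 7 = 2, so 5245 days after a Friday is Friday + 2 = Sunday.

Sunday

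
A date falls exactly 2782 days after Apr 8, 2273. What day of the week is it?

Friday

Apr 8, 2273 is a Tuesday.
2782 mod 7 = 3, so 2782 days after a Tuesday is Tuesday + 3 = Friday.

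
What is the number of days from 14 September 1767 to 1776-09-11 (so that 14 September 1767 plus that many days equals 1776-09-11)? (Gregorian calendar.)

Sep 14, 1767 → Sep 14, 1768: 366 days (Feb 29, 1768 is in that span).
Sep 14, 1768 → Sep 14, 1769: 365 days.
Sep 14, 1769 → Sep 14, 1770: 365 days.
Sep 14, 1770 → Sep 14, 1771: 365 days.
Sep 14, 1771 → Sep 14, 1772: 366 days (Feb 29, 1772 is in that span).
Sep 14, 1772 → Sep 14, 1773: 365 days.
Sep 14, 1773 → Sep 14, 1774: 365 days.
Sep 14, 1774 → Sep 14, 1775: 365 days.
Sep 14, 1775 → Oct 14, 1775: 30 days (September has 30).
Oct 14, 1775 → Nov 14, 1775: 31 days (October has 31).
Nov 14, 1775 → Dec 14, 1775: 30 days (November has 30).
Dec 14, 1775 → Jan 14, 1776: 31 days (December has 31).
Jan 14, 1776 → Feb 14, 1776: 31 days (January has 31).
Feb 14, 1776 → Mar 14, 1776: 29 days (February has 29).
Mar 14, 1776 → Apr 14, 1776: 31 days (March has 31).
Apr 14, 1776 → May 14, 1776: 30 days (April has 30).
May 14, 1776 → Jun 14, 1776: 31 days (May has 31).
Jun 14, 1776 → Jul 14, 1776: 30 days (June has 30).
Jul 14, 1776 → Aug 14, 1776: 31 days (July has 31).
Aug 14, 1776 → Sep 11, 1776: 28 days.
Total: 3285 days.

3285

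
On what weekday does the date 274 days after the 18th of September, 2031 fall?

First find the weekday of Sep 18, 2031. Doomsday rule: the anchor day for the 2000s is Tuesday. For year 31: 31÷12 = 2 r 7, and 7÷4 = 1, so 2+7+1 = 10.
Tuesday + 10 ≡ Friday — that's 2031's doomsday.
In September the doomsday date is Sep 5.
Sep 18 is 13 days after Sep 5; 13 mod 7 = 6, so Friday + 6 = Thursday.
274 mod 7 = 1, so 274 days after a Thursday is Thursday + 1 = Friday.

Friday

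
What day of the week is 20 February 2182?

January 1, 2182 is a Tuesday.
Jan 1, 2182 → Feb 1, 2182: 31 days (January has 31).
Feb 1, 2182 → Feb 20, 2182: 19 days.
Total: 50 days.
50 mod 7 = 1, so Tuesday + 1 = Wednesday.

Wednesday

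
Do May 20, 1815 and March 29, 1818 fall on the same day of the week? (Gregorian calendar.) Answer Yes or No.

No

From May 20, 1815 to Mar 29, 1818 is 1044 days.
1044 mod 7 = 1, so they are different weekdays.
(May 20, 1815 is a Saturday; Mar 29, 1818 is a Sunday.)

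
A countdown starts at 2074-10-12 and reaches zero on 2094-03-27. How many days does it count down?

Oct 12, 2074 → Oct 12, 2075: 365 days.
Oct 12, 2075 → Oct 12, 2076: 366 days (Feb 29, 2076 is in that span).
Oct 12, 2076 → Oct 12, 2077: 365 days.
Oct 12, 2077 → Oct 12, 2078: 365 days.
Oct 12, 2078 → Oct 12, 2079: 365 days.
Oct 12, 2079 → Oct 12, 2080: 366 days (Feb 29, 2080 is in that span).
Oct 12, 2080 → Oct 12, 2081: 365 days.
Oct 12, 2081 → Oct 12, 2082: 365 days.
Oct 12, 2082 → Oct 12, 2083: 365 days.
Oct 12, 2083 → Oct 12, 2084: 366 days (Feb 29, 2084 is in that span).
Oct 12, 2084 → Oct 12, 2085: 365 days.
Oct 12, 2085 → Oct 12, 2086: 365 days.
Oct 12, 2086 → Oct 12, 2087: 365 days.
Oct 12, 2087 → Oct 12, 2088: 366 days (Feb 29, 2088 is in that span).
Oct 12, 2088 → Oct 12, 2089: 365 days.
Oct 12, 2089 → Oct 12, 2090: 365 days.
Oct 12, 2090 → Oct 12, 2091: 365 days.
Oct 12, 2091 → Oct 12, 2092: 366 days (Feb 29, 2092 is in that span).
Oct 12, 2092 → Oct 12, 2093: 365 days.
Oct 12, 2093 → Nov 12, 2093: 31 days (October has 31).
Nov 12, 2093 → Dec 12, 2093: 30 days (November has 30).
Dec 12, 2093 → Jan 12, 2094: 31 days (December has 31).
Jan 12, 2094 → Feb 12, 2094: 31 days (January has 31).
Feb 12, 2094 → Mar 12, 2094: 28 days (February has 28).
Mar 12, 2094 → Mar 27, 2094: 15 days.
Total: 7106 days.

7106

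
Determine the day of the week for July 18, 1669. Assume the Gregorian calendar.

Thursday

Doomsday rule: the anchor day for the 1600s is Tuesday. For year 69: 69÷12 = 5 r 9, and 9÷4 = 2, so 5+9+2 = 16.
Tuesday + 16 ≡ Thursday — that's 1669's doomsday.
In July the doomsday date is Jul 11.
Jul 18 is 7 days after Jul 11; 7 mod 7 = 0, so Thursday + 0 = Thursday.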